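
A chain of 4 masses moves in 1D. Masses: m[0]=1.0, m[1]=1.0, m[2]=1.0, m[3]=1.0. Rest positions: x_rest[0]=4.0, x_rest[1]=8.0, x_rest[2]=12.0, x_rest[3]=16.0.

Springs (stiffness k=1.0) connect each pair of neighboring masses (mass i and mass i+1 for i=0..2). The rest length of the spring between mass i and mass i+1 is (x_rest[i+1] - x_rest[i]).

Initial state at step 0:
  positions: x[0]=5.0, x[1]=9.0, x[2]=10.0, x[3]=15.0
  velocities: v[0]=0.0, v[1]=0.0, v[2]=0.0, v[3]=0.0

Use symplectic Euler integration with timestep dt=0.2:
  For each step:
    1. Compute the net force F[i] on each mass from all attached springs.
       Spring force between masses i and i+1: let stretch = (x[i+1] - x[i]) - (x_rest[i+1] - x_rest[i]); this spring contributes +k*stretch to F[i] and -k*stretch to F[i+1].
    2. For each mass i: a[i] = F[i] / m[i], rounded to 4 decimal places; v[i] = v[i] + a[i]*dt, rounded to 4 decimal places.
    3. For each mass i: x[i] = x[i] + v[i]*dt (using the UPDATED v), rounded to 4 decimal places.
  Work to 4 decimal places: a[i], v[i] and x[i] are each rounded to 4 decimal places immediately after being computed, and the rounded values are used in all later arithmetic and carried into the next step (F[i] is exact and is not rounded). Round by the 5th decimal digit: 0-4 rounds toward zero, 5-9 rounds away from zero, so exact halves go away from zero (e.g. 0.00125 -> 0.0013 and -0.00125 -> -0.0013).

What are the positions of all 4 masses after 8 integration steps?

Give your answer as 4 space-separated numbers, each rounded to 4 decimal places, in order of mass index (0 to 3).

Step 0: x=[5.0000 9.0000 10.0000 15.0000] v=[0.0000 0.0000 0.0000 0.0000]
Step 1: x=[5.0000 8.8800 10.1600 14.9600] v=[0.0000 -0.6000 0.8000 -0.2000]
Step 2: x=[4.9952 8.6560 10.4608 14.8880] v=[-0.0240 -1.1200 1.5040 -0.3600]
Step 3: x=[4.9768 8.3578 10.8665 14.7989] v=[-0.0918 -1.4912 2.0285 -0.4454]
Step 4: x=[4.9337 8.0247 11.3291 14.7125] v=[-0.2156 -1.6657 2.3132 -0.4319]
Step 5: x=[4.8542 7.7001 11.7949 14.6508] v=[-0.3974 -1.6230 2.3290 -0.3086]
Step 6: x=[4.7286 7.4255 12.2111 14.6348] v=[-0.6282 -1.3732 2.0812 -0.0798]
Step 7: x=[4.5508 7.2344 12.5329 14.6819] v=[-0.8888 -0.9555 1.6088 0.2355]
Step 8: x=[4.3204 7.1479 12.7287 14.8030] v=[-1.1521 -0.4325 0.9789 0.6057]

Answer: 4.3204 7.1479 12.7287 14.8030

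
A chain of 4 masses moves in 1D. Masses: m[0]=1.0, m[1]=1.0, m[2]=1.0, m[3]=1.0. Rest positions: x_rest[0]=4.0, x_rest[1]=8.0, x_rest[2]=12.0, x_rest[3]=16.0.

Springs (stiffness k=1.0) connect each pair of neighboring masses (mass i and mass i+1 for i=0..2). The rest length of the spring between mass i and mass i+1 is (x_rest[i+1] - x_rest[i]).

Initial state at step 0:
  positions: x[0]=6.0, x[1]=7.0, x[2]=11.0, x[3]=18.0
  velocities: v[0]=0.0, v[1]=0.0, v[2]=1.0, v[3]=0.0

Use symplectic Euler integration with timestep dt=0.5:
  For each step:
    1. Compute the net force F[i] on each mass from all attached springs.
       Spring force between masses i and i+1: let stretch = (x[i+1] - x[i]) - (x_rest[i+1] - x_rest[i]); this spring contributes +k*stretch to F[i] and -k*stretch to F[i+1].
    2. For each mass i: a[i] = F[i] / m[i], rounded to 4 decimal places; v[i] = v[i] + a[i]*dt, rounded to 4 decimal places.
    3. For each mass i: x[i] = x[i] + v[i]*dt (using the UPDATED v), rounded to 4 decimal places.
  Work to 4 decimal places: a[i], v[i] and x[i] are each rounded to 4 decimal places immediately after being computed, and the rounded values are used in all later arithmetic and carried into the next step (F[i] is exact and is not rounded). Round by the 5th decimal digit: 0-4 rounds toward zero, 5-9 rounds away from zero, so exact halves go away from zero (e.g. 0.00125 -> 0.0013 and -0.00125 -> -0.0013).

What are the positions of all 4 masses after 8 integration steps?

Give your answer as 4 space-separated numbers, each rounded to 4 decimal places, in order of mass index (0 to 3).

Answer: 7.2708 7.5588 12.0839 19.0871

Derivation:
Step 0: x=[6.0000 7.0000 11.0000 18.0000] v=[0.0000 0.0000 1.0000 0.0000]
Step 1: x=[5.2500 7.7500 12.2500 17.2500] v=[-1.5000 1.5000 2.5000 -1.5000]
Step 2: x=[4.1250 9.0000 13.6250 16.2500] v=[-2.2500 2.5000 2.7500 -2.0000]
Step 3: x=[3.2188 10.1875 14.5000 15.5938] v=[-1.8125 2.3750 1.7500 -1.3125]
Step 4: x=[3.0547 10.7110 14.5704 15.6641] v=[-0.3282 1.0469 0.1407 0.1406]
Step 5: x=[3.8047 10.2852 13.9493 16.4610] v=[1.5000 -0.8516 -1.2422 1.5938]
Step 6: x=[5.1749 9.1553 13.0401 17.6300] v=[2.7403 -2.2598 -1.8184 2.3380]
Step 7: x=[6.5402 8.0015 12.3072 18.6516] v=[2.7305 -2.3076 -1.4659 2.0431]
Step 8: x=[7.2708 7.5588 12.0839 19.0871] v=[1.4612 -0.8854 -0.4466 0.8709]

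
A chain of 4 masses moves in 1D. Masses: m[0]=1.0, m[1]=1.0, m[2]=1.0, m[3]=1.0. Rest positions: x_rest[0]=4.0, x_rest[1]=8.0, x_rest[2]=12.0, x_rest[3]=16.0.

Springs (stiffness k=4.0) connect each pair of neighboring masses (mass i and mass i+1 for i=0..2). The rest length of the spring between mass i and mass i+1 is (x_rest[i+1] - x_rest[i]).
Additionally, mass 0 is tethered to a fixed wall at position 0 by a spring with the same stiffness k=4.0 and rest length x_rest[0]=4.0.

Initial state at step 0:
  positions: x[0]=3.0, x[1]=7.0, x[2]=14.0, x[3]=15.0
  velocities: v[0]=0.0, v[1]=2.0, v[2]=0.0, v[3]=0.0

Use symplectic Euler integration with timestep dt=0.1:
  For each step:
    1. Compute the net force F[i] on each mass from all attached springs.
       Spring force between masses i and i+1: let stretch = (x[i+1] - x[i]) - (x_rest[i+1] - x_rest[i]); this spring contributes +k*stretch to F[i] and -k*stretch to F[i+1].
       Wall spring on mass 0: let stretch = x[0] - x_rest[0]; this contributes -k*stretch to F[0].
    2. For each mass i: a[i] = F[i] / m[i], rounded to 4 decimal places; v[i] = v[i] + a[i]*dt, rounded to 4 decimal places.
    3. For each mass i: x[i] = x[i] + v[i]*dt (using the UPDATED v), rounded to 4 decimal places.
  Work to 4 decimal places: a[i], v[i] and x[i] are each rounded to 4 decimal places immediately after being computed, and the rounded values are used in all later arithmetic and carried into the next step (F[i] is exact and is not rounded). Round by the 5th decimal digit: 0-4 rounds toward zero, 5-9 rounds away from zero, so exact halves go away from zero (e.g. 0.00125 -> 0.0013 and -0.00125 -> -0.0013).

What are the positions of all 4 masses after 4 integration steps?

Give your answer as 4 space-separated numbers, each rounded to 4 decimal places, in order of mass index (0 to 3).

Step 0: x=[3.0000 7.0000 14.0000 15.0000] v=[0.0000 2.0000 0.0000 0.0000]
Step 1: x=[3.0400 7.3200 13.7600 15.1200] v=[0.4000 3.2000 -2.4000 1.2000]
Step 2: x=[3.1296 7.7264 13.3168 15.3456] v=[0.8960 4.0640 -4.4320 2.2560]
Step 3: x=[3.2779 8.1725 12.7311 15.6501] v=[1.4829 4.4614 -5.8566 3.0445]
Step 4: x=[3.4909 8.6052 12.0799 15.9978] v=[2.1296 4.3270 -6.5124 3.4769]

Answer: 3.4909 8.6052 12.0799 15.9978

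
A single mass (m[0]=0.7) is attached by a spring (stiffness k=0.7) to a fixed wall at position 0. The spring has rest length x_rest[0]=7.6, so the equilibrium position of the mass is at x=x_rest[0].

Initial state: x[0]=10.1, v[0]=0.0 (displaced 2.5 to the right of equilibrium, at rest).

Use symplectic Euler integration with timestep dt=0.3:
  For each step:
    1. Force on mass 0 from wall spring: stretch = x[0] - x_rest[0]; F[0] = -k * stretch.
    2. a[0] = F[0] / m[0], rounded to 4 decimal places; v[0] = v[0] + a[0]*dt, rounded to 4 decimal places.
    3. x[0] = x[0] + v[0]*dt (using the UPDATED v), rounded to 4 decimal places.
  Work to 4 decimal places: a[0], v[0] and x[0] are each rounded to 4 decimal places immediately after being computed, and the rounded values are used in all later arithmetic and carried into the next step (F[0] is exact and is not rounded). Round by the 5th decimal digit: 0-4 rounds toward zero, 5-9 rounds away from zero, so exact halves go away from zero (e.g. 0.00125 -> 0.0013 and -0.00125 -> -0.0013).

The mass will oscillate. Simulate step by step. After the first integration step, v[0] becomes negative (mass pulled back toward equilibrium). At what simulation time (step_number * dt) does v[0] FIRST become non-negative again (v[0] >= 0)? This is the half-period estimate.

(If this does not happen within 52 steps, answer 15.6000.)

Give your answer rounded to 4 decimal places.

Answer: 3.3000

Derivation:
Step 0: x=[10.1000] v=[0.0000]
Step 1: x=[9.8750] v=[-0.7500]
Step 2: x=[9.4453] v=[-1.4325]
Step 3: x=[8.8495] v=[-1.9861]
Step 4: x=[8.1412] v=[-2.3610]
Step 5: x=[7.3842] v=[-2.5234]
Step 6: x=[6.6466] v=[-2.4587]
Step 7: x=[5.9948] v=[-2.1727]
Step 8: x=[5.4875] v=[-1.6911]
Step 9: x=[5.1703] v=[-1.0574]
Step 10: x=[5.0718] v=[-0.3285]
Step 11: x=[5.2008] v=[0.4300]
First v>=0 after going negative at step 11, time=3.3000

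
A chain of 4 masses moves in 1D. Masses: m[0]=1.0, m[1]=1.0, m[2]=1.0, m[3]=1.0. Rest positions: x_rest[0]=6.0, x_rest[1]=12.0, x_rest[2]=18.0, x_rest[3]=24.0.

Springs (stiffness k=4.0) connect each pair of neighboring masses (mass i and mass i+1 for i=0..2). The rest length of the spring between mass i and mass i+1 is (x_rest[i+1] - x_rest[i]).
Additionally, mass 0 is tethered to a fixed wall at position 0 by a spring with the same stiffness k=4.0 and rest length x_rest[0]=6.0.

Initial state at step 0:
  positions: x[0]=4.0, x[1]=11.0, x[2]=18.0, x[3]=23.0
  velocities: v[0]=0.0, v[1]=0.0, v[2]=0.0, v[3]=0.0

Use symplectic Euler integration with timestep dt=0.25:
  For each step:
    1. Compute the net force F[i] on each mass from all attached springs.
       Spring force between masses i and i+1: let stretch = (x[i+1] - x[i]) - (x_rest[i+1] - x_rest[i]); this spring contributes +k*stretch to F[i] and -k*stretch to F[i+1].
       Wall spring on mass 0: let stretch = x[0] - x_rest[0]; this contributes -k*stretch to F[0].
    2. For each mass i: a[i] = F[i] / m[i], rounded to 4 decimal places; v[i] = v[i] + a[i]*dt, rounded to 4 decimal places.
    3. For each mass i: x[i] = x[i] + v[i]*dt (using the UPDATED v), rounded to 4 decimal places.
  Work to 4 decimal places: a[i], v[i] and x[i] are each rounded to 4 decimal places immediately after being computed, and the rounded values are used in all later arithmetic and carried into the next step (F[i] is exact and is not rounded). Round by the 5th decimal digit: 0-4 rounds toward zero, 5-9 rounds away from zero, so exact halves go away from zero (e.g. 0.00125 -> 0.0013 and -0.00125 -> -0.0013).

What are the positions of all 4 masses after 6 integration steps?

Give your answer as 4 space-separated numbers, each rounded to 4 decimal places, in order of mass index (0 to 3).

Answer: 6.1280 12.5230 18.0032 22.6065

Derivation:
Step 0: x=[4.0000 11.0000 18.0000 23.0000] v=[0.0000 0.0000 0.0000 0.0000]
Step 1: x=[4.7500 11.0000 17.5000 23.2500] v=[3.0000 0.0000 -2.0000 1.0000]
Step 2: x=[5.8750 11.0625 16.8125 23.5625] v=[4.5000 0.2500 -2.7500 1.2500]
Step 3: x=[6.8281 11.2656 16.3750 23.6875] v=[3.8125 0.8125 -1.7500 0.5000]
Step 4: x=[7.1836 11.6367 16.4883 23.4844] v=[1.4219 1.4844 0.4531 -0.8125]
Step 5: x=[6.8565 12.1074 17.1377 23.0323] v=[-1.3086 1.8829 2.5976 -1.8086]
Step 6: x=[6.1280 12.5230 18.0032 22.6065] v=[-2.9142 1.6623 3.4619 -1.7032]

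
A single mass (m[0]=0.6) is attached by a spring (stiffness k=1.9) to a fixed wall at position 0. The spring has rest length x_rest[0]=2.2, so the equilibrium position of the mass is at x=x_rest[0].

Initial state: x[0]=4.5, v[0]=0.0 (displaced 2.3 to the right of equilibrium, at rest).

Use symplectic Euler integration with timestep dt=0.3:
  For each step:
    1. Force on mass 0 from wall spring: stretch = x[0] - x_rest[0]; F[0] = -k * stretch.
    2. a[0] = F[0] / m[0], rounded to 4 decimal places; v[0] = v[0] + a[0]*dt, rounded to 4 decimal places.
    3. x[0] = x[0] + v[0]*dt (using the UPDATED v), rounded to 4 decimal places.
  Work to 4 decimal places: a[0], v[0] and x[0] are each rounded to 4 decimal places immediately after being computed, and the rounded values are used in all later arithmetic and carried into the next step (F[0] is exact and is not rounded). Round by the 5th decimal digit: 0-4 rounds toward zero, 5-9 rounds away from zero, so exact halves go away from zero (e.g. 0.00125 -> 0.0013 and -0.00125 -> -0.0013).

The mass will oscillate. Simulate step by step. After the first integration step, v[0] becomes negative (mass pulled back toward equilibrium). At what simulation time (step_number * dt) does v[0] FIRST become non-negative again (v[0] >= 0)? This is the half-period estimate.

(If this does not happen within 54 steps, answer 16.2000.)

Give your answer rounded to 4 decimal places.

Answer: 1.8000

Derivation:
Step 0: x=[4.5000] v=[0.0000]
Step 1: x=[3.8445] v=[-2.1850]
Step 2: x=[2.7203] v=[-3.7473]
Step 3: x=[1.4478] v=[-4.2416]
Step 4: x=[0.3897] v=[-3.5270]
Step 5: x=[-0.1525] v=[-1.8072]
Step 6: x=[-0.0242] v=[0.4277]
First v>=0 after going negative at step 6, time=1.8000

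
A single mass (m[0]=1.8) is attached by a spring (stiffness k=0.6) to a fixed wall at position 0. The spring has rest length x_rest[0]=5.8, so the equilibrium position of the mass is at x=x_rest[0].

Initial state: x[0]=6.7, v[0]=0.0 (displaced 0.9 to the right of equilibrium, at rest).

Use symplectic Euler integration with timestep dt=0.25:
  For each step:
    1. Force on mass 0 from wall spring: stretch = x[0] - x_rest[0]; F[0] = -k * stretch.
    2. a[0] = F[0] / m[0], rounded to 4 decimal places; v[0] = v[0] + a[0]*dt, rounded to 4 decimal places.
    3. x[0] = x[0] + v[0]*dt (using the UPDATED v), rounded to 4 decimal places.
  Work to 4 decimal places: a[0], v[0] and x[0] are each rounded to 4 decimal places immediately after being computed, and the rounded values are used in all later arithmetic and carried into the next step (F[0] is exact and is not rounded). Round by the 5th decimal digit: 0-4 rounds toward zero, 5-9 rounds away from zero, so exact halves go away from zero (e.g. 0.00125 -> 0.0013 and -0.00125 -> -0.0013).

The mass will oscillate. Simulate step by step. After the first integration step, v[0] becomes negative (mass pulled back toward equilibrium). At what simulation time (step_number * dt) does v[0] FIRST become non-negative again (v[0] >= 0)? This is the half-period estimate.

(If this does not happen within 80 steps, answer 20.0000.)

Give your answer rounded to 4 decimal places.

Answer: 5.5000

Derivation:
Step 0: x=[6.7000] v=[0.0000]
Step 1: x=[6.6813] v=[-0.0750]
Step 2: x=[6.6442] v=[-0.1485]
Step 3: x=[6.5895] v=[-0.2189]
Step 4: x=[6.5183] v=[-0.2847]
Step 5: x=[6.4322] v=[-0.3446]
Step 6: x=[6.3329] v=[-0.3973]
Step 7: x=[6.2225] v=[-0.4417]
Step 8: x=[6.1033] v=[-0.4769]
Step 9: x=[5.9778] v=[-0.5022]
Step 10: x=[5.8486] v=[-0.5170]
Step 11: x=[5.7183] v=[-0.5211]
Step 12: x=[5.5897] v=[-0.5143]
Step 13: x=[5.4655] v=[-0.4968]
Step 14: x=[5.3483] v=[-0.4689]
Step 15: x=[5.2405] v=[-0.4313]
Step 16: x=[5.1443] v=[-0.3847]
Step 17: x=[5.0618] v=[-0.3301]
Step 18: x=[4.9947] v=[-0.2686]
Step 19: x=[4.9443] v=[-0.2015]
Step 20: x=[4.9118] v=[-0.1302]
Step 21: x=[4.8978] v=[-0.0562]
Step 22: x=[4.9026] v=[0.0190]
First v>=0 after going negative at step 22, time=5.5000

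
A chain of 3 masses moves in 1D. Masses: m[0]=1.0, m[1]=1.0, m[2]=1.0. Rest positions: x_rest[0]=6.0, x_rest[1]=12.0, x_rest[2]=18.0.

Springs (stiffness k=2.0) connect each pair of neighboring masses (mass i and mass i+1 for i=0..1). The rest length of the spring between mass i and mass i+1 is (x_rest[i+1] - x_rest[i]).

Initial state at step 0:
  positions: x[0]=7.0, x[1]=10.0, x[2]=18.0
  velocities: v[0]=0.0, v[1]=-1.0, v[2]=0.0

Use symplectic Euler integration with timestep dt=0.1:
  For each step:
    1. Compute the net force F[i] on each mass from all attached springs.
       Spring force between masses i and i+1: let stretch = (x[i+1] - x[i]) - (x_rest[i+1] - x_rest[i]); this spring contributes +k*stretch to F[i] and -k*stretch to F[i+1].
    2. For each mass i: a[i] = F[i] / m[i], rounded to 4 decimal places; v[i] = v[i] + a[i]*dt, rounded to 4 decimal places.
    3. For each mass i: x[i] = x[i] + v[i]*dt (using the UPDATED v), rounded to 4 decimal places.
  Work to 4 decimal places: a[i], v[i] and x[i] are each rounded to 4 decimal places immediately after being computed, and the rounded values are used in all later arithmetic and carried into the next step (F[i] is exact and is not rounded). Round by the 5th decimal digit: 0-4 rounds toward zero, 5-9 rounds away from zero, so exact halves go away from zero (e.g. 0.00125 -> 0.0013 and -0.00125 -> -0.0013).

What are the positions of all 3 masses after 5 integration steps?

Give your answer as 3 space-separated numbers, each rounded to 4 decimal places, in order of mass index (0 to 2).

Step 0: x=[7.0000 10.0000 18.0000] v=[0.0000 -1.0000 0.0000]
Step 1: x=[6.9400 10.0000 17.9600] v=[-0.6000 0.0000 -0.4000]
Step 2: x=[6.8212 10.0980 17.8808] v=[-1.1880 0.9800 -0.7920]
Step 3: x=[6.6479 10.2861 17.7659] v=[-1.7326 1.8812 -1.1486]
Step 4: x=[6.4274 10.5511 17.6214] v=[-2.2050 2.6495 -1.4446]
Step 5: x=[6.1694 10.8750 17.4555] v=[-2.5803 3.2388 -1.6587]

Answer: 6.1694 10.8750 17.4555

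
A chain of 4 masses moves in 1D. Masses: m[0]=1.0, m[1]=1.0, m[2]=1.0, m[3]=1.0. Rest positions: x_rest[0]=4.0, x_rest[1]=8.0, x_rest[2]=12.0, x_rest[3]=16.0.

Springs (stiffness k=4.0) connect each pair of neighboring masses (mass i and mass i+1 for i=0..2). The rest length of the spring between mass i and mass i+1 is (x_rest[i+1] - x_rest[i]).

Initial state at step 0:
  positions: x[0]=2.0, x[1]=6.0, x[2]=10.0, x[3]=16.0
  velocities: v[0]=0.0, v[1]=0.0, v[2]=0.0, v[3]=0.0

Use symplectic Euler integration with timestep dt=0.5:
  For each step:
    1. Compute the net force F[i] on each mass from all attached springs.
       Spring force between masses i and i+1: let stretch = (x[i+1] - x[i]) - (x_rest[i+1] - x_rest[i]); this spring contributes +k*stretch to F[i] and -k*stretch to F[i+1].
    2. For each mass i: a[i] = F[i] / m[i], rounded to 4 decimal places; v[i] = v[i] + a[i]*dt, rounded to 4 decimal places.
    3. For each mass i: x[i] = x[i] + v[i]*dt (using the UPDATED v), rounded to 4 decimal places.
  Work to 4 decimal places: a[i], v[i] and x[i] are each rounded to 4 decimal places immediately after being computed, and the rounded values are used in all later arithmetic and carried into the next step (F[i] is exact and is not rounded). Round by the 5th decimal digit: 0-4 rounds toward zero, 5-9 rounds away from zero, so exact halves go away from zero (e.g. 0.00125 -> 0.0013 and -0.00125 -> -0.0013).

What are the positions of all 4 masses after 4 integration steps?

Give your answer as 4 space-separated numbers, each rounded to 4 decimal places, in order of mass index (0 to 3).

Step 0: x=[2.0000 6.0000 10.0000 16.0000] v=[0.0000 0.0000 0.0000 0.0000]
Step 1: x=[2.0000 6.0000 12.0000 14.0000] v=[0.0000 0.0000 4.0000 -4.0000]
Step 2: x=[2.0000 8.0000 10.0000 14.0000] v=[0.0000 4.0000 -4.0000 0.0000]
Step 3: x=[4.0000 6.0000 10.0000 14.0000] v=[4.0000 -4.0000 0.0000 0.0000]
Step 4: x=[4.0000 6.0000 10.0000 14.0000] v=[0.0000 0.0000 0.0000 0.0000]

Answer: 4.0000 6.0000 10.0000 14.0000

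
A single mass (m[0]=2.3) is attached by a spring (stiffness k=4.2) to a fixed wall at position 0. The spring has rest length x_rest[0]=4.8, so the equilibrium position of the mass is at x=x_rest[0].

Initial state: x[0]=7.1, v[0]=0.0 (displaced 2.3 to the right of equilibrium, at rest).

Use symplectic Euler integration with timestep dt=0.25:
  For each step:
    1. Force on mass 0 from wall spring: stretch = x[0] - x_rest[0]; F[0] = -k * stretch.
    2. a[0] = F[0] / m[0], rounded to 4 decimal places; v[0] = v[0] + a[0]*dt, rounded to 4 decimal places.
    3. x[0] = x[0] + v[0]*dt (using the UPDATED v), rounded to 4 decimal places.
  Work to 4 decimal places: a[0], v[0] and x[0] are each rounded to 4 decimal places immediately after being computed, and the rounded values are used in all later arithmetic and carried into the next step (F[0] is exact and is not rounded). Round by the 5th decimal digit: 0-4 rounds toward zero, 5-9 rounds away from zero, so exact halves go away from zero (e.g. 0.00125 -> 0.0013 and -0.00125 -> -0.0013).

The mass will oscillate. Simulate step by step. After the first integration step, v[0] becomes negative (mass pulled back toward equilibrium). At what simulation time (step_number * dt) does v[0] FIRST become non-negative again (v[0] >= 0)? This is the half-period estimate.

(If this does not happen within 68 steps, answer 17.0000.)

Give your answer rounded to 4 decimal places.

Step 0: x=[7.1000] v=[0.0000]
Step 1: x=[6.8375] v=[-1.0500]
Step 2: x=[6.3425] v=[-1.9802]
Step 3: x=[5.6714] v=[-2.6844]
Step 4: x=[4.9009] v=[-3.0822]
Step 5: x=[4.1188] v=[-3.1283]
Step 6: x=[3.4145] v=[-2.8173]
Step 7: x=[2.8683] v=[-2.1848]
Step 8: x=[2.5426] v=[-1.3029]
Step 9: x=[2.4745] v=[-0.2724]
Step 10: x=[2.6718] v=[0.7893]
First v>=0 after going negative at step 10, time=2.5000

Answer: 2.5000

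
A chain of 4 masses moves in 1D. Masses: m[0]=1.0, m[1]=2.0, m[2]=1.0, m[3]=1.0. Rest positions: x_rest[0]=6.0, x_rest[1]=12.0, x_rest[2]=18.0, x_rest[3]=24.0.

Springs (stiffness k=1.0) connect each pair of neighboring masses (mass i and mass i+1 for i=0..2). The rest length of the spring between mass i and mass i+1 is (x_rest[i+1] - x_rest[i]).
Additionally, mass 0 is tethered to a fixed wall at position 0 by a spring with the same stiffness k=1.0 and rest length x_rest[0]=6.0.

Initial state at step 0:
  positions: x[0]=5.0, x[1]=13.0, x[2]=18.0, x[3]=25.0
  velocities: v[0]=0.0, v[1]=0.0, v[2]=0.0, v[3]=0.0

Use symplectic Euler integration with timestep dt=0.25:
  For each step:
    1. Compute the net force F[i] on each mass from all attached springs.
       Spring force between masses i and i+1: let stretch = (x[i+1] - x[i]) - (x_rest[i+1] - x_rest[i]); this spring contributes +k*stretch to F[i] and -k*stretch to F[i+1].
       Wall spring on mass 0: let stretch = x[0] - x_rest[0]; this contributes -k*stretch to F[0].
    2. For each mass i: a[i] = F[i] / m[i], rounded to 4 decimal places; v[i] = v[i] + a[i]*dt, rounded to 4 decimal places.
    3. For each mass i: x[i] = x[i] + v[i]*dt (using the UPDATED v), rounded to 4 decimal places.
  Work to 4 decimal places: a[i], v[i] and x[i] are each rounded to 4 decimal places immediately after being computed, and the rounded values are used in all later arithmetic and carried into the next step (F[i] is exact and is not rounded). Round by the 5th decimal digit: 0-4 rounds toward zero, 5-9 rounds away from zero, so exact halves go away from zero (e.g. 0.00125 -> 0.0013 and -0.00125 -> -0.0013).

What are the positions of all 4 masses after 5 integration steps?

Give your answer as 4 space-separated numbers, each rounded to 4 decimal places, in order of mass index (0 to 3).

Answer: 6.9104 12.0696 19.1151 24.4117

Derivation:
Step 0: x=[5.0000 13.0000 18.0000 25.0000] v=[0.0000 0.0000 0.0000 0.0000]
Step 1: x=[5.1875 12.9063 18.1250 24.9375] v=[0.7500 -0.3750 0.5000 -0.2500]
Step 2: x=[5.5332 12.7344 18.3496 24.8242] v=[1.3828 -0.6875 0.8985 -0.4531]
Step 3: x=[5.9832 12.5130 18.6280 24.6813] v=[1.7998 -0.8858 1.1134 -0.5718]
Step 4: x=[6.4673 12.2786 18.9025 24.5350] v=[1.9365 -0.9377 1.0980 -0.5851]
Step 5: x=[6.9104 12.0696 19.1151 24.4117] v=[1.7725 -0.8361 0.8502 -0.4932]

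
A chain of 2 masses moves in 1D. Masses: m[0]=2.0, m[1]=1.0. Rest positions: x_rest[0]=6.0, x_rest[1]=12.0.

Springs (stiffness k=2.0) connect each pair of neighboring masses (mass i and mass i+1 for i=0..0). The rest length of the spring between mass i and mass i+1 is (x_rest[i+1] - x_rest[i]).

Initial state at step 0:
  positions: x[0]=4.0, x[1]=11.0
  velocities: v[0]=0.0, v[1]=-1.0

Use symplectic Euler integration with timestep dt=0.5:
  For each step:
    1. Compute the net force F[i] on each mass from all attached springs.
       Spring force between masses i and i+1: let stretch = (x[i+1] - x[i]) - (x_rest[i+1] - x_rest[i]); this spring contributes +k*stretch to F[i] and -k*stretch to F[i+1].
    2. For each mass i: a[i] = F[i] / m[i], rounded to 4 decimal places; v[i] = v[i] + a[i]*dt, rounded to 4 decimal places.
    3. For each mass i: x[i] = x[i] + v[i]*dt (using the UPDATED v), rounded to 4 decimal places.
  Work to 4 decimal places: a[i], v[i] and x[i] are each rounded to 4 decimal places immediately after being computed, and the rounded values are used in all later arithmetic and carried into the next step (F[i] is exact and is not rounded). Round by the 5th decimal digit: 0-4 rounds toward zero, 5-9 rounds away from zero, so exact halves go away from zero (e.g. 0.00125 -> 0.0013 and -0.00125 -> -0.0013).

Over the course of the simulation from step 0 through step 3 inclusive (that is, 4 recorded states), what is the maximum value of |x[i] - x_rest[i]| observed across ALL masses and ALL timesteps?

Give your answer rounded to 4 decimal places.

Answer: 3.0937

Derivation:
Step 0: x=[4.0000 11.0000] v=[0.0000 -1.0000]
Step 1: x=[4.2500 10.0000] v=[0.5000 -2.0000]
Step 2: x=[4.4375 9.1250] v=[0.3750 -1.7500]
Step 3: x=[4.2969 8.9063] v=[-0.2813 -0.4375]
Max displacement = 3.0937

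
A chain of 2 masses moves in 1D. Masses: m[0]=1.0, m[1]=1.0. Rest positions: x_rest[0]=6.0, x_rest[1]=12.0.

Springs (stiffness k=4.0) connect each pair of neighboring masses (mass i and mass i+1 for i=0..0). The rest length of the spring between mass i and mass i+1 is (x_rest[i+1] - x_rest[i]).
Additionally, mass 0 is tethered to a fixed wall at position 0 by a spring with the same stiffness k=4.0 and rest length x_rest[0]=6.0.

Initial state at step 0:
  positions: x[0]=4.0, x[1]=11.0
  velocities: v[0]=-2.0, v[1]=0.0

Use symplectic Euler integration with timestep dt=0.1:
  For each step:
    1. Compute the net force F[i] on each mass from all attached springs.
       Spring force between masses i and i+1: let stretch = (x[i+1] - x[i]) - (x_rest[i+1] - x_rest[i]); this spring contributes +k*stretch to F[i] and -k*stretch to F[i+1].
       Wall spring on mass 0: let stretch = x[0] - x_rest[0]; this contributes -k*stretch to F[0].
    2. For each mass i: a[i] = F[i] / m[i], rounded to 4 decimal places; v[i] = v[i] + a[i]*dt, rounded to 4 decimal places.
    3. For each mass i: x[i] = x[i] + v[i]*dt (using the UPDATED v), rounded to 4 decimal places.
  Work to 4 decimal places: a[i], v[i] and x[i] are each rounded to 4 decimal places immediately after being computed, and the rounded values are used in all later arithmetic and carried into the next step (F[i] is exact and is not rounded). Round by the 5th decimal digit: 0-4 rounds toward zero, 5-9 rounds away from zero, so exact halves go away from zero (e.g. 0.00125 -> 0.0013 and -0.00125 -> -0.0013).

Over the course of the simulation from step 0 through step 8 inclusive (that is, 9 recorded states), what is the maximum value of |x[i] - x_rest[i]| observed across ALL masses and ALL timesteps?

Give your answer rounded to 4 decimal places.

Answer: 2.0800

Derivation:
Step 0: x=[4.0000 11.0000] v=[-2.0000 0.0000]
Step 1: x=[3.9200 10.9600] v=[-0.8000 -0.4000]
Step 2: x=[3.9648 10.8784] v=[0.4480 -0.8160]
Step 3: x=[4.1276 10.7603] v=[1.6275 -1.1814]
Step 4: x=[4.3906 10.6169] v=[2.6295 -1.4345]
Step 5: x=[4.7270 10.4644] v=[3.3638 -1.5250]
Step 6: x=[5.1038 10.3224] v=[3.7680 -1.4200]
Step 7: x=[5.4852 10.2117] v=[3.8139 -1.1074]
Step 8: x=[5.8362 10.1519] v=[3.5104 -0.5980]
Max displacement = 2.0800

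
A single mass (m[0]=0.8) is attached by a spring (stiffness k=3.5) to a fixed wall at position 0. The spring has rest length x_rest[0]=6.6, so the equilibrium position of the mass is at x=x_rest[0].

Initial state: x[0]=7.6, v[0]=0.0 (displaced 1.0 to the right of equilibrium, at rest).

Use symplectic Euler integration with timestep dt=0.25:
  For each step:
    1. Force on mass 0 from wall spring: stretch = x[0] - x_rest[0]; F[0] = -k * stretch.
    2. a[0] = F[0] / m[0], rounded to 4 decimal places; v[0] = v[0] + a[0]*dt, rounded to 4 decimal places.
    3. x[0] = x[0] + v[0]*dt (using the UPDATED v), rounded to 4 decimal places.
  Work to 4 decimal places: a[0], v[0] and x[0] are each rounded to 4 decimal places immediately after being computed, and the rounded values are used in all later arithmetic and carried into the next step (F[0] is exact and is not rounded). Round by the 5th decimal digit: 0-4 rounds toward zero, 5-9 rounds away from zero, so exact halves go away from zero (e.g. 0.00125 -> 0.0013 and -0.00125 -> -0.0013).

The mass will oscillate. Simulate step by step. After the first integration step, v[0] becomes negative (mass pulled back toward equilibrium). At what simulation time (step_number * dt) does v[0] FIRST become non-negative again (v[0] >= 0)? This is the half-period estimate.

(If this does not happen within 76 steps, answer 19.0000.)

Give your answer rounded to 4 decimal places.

Answer: 1.5000

Derivation:
Step 0: x=[7.6000] v=[0.0000]
Step 1: x=[7.3266] v=[-1.0938]
Step 2: x=[6.8545] v=[-1.8885]
Step 3: x=[6.3128] v=[-2.1669]
Step 4: x=[5.8496] v=[-1.8528]
Step 5: x=[5.5916] v=[-1.0321]
Step 6: x=[5.6093] v=[0.0709]
First v>=0 after going negative at step 6, time=1.5000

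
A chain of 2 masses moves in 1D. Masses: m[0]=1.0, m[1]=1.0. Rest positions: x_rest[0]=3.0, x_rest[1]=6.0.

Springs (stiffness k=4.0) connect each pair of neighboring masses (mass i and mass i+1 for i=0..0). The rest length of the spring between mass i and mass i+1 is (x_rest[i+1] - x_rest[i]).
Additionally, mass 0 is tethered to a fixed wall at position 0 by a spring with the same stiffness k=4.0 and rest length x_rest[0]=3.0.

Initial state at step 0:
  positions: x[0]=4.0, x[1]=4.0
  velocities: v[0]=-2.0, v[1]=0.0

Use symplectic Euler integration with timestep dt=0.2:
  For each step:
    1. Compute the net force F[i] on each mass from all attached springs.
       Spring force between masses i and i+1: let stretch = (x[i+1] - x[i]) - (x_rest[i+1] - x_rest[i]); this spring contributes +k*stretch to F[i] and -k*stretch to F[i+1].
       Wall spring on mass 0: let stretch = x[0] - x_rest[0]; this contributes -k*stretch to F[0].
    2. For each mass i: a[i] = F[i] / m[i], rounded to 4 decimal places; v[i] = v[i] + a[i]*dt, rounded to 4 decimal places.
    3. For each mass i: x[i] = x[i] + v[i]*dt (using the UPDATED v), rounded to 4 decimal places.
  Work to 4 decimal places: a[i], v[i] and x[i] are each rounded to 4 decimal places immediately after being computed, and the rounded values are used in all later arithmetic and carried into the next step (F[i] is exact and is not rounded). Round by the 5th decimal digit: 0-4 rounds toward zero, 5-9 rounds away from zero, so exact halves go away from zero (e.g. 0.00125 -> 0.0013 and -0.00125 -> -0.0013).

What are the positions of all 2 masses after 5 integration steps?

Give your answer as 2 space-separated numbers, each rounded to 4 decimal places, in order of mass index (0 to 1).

Step 0: x=[4.0000 4.0000] v=[-2.0000 0.0000]
Step 1: x=[2.9600 4.4800] v=[-5.2000 2.4000]
Step 2: x=[1.6896 5.1968] v=[-6.3520 3.5840]
Step 3: x=[0.7100 5.8324] v=[-4.8979 3.1782]
Step 4: x=[0.4364 6.1285] v=[-1.3680 1.4803]
Step 5: x=[1.0037 5.9938] v=[2.8366 -0.6734]

Answer: 1.0037 5.9938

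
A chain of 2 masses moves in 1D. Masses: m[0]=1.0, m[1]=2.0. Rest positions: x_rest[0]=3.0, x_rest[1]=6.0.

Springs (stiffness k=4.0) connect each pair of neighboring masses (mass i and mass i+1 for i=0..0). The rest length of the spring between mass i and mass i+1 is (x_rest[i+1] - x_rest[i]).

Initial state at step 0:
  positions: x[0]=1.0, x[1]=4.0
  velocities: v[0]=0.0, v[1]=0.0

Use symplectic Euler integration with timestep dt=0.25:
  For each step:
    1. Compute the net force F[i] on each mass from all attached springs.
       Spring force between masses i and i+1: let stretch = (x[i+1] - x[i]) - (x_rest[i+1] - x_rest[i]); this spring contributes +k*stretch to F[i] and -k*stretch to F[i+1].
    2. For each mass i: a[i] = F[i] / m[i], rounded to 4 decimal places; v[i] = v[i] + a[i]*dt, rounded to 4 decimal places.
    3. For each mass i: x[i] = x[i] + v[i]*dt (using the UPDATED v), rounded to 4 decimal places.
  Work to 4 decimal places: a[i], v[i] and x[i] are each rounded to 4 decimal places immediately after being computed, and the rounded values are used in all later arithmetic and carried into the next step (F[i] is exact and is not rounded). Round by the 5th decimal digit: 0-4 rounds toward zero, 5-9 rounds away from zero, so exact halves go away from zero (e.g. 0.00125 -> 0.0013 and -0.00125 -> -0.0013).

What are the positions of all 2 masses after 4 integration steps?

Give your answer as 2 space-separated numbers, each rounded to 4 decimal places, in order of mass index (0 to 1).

Step 0: x=[1.0000 4.0000] v=[0.0000 0.0000]
Step 1: x=[1.0000 4.0000] v=[0.0000 0.0000]
Step 2: x=[1.0000 4.0000] v=[0.0000 0.0000]
Step 3: x=[1.0000 4.0000] v=[0.0000 0.0000]
Step 4: x=[1.0000 4.0000] v=[0.0000 0.0000]

Answer: 1.0000 4.0000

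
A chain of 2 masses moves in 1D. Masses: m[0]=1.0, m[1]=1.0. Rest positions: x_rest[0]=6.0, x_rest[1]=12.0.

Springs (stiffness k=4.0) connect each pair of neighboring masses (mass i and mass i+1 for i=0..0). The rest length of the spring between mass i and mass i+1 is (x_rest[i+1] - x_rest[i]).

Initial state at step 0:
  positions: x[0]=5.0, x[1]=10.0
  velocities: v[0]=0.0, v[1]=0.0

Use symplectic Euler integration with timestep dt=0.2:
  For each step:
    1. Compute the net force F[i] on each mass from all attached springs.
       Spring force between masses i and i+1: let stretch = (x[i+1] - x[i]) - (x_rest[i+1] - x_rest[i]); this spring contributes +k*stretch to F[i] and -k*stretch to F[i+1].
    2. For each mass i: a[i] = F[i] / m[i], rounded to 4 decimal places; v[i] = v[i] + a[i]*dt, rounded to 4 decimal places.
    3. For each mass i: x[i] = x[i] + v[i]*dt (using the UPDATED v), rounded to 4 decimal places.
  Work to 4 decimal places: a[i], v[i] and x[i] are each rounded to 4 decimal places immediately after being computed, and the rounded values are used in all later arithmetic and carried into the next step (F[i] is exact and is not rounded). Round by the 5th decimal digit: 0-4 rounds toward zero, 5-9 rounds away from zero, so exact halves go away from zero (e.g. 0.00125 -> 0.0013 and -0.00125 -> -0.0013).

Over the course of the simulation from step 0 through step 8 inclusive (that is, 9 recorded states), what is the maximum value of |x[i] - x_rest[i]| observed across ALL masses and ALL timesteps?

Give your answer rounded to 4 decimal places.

Answer: 2.0213

Derivation:
Step 0: x=[5.0000 10.0000] v=[0.0000 0.0000]
Step 1: x=[4.8400 10.1600] v=[-0.8000 0.8000]
Step 2: x=[4.5712 10.4288] v=[-1.3440 1.3440]
Step 3: x=[4.2796 10.7204] v=[-1.4579 1.4579]
Step 4: x=[4.0585 10.9415] v=[-1.1053 1.1053]
Step 5: x=[3.9787 11.0213] v=[-0.3989 0.3989]
Step 6: x=[4.0657 10.9343] v=[0.4352 -0.4352]
Step 7: x=[4.2917 10.7083] v=[1.1301 -1.1301]
Step 8: x=[4.5844 10.4156] v=[1.4634 -1.4634]
Max displacement = 2.0213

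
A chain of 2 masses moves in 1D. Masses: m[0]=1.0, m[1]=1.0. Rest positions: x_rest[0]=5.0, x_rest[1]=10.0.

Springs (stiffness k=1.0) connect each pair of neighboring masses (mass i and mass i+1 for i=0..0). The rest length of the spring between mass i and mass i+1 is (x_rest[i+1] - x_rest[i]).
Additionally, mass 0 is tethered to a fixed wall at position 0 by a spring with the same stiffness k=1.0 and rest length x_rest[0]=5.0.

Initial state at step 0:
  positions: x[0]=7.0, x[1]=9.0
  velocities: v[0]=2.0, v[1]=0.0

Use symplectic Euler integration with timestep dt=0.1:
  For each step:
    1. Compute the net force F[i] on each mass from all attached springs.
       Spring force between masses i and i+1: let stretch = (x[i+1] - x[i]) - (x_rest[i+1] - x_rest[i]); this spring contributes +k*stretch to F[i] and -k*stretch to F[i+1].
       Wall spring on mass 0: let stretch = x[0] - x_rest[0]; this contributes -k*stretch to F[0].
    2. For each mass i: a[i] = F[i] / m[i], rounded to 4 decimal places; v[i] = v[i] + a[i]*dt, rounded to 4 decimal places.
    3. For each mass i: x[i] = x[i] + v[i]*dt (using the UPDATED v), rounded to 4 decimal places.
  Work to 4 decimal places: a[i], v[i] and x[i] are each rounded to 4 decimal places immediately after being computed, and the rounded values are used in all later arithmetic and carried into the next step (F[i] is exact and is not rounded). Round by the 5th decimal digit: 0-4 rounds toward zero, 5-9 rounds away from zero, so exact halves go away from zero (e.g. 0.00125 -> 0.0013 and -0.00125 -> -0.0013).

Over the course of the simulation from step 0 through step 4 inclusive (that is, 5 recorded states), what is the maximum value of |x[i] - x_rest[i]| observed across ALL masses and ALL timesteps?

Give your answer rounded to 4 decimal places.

Step 0: x=[7.0000 9.0000] v=[2.0000 0.0000]
Step 1: x=[7.1500 9.0300] v=[1.5000 0.3000]
Step 2: x=[7.2473 9.0912] v=[0.9730 0.6120]
Step 3: x=[7.2906 9.1840] v=[0.4327 0.9276]
Step 4: x=[7.2799 9.3078] v=[-0.1070 1.2383]
Max displacement = 2.2906

Answer: 2.2906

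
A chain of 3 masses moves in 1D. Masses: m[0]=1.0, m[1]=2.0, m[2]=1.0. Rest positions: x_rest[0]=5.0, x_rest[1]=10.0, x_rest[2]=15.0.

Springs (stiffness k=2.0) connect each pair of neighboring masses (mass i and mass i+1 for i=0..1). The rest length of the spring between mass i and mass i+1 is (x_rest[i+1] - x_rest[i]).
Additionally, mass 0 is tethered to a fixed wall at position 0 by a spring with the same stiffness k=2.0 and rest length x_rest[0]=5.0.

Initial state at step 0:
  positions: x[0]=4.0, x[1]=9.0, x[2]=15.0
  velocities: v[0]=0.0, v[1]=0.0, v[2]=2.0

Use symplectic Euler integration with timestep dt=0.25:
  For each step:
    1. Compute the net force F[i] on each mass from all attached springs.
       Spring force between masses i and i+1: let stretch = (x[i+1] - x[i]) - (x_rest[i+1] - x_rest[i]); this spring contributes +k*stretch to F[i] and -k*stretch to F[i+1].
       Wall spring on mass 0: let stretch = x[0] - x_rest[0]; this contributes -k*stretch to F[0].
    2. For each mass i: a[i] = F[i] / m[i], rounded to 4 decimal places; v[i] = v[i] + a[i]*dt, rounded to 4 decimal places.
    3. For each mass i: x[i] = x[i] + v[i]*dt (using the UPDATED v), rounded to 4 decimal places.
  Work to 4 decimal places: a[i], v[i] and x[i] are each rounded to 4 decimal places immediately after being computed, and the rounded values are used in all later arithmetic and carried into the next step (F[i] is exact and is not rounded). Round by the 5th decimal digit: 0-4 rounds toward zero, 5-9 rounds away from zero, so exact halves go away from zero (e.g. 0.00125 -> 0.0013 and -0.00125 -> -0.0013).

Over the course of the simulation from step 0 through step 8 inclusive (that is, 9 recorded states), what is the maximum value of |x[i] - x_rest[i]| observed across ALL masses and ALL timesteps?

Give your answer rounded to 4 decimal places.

Answer: 1.2226

Derivation:
Step 0: x=[4.0000 9.0000 15.0000] v=[0.0000 0.0000 2.0000]
Step 1: x=[4.1250 9.0625 15.3750] v=[0.5000 0.2500 1.5000]
Step 2: x=[4.3516 9.2110 15.5860] v=[0.9063 0.5938 0.8438]
Step 3: x=[4.6417 9.4542 15.6251] v=[1.1602 0.9727 0.1563]
Step 4: x=[4.9531 9.7823 15.5178] v=[1.2456 1.3123 -0.4292]
Step 5: x=[5.2490 10.1670 15.3186] v=[1.1837 1.5389 -0.7970]
Step 6: x=[5.5036 10.5663 15.1004] v=[1.0182 1.5973 -0.8728]
Step 7: x=[5.7031 10.9326 14.9404] v=[0.7978 1.4652 -0.6399]
Step 8: x=[5.8434 11.2226 14.9045] v=[0.5610 1.1598 -0.1438]
Max displacement = 1.2226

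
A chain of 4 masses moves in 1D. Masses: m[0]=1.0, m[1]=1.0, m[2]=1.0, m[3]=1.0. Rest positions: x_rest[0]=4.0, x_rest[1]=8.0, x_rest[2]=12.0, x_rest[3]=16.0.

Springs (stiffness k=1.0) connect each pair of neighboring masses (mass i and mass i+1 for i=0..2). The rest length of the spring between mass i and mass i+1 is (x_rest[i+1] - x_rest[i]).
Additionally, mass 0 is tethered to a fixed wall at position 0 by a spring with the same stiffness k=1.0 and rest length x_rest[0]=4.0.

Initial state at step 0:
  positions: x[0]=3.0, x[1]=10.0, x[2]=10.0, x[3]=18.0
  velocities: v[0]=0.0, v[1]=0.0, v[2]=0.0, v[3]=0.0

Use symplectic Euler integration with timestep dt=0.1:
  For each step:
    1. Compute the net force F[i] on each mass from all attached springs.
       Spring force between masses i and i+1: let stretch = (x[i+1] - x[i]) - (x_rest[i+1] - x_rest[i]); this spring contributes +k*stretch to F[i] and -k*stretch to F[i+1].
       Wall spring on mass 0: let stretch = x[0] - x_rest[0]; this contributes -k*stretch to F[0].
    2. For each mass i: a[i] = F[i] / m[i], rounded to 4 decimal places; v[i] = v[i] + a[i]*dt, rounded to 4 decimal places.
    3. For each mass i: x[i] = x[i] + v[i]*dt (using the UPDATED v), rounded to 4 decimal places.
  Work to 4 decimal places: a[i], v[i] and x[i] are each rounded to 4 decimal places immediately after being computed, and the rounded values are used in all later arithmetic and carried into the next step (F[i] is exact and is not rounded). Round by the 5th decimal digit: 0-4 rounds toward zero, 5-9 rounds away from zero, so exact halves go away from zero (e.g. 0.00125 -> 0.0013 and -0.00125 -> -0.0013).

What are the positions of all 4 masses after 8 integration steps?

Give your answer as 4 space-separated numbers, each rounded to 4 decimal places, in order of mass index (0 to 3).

Answer: 4.1500 7.9843 12.3540 16.7947

Derivation:
Step 0: x=[3.0000 10.0000 10.0000 18.0000] v=[0.0000 0.0000 0.0000 0.0000]
Step 1: x=[3.0400 9.9300 10.0800 17.9600] v=[0.4000 -0.7000 0.8000 -0.4000]
Step 2: x=[3.1185 9.7926 10.2373 17.8812] v=[0.7850 -1.3740 1.5730 -0.7880]
Step 3: x=[3.2326 9.5929 10.4666 17.7660] v=[1.1406 -1.9969 2.2929 -1.1524]
Step 4: x=[3.3779 9.3383 10.7602 17.6178] v=[1.4534 -2.5456 2.9355 -1.4823]
Step 5: x=[3.5491 9.0384 11.1081 17.4410] v=[1.7117 -2.9995 3.4791 -1.7681]
Step 6: x=[3.7397 8.7043 11.4986 17.2409] v=[1.9057 -3.3415 3.9054 -2.0014]
Step 7: x=[3.9425 8.3485 11.9186 17.0233] v=[2.0282 -3.5585 4.2002 -2.1756]
Step 8: x=[4.1500 7.9843 12.3540 16.7947] v=[2.0746 -3.6421 4.3537 -2.2861]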